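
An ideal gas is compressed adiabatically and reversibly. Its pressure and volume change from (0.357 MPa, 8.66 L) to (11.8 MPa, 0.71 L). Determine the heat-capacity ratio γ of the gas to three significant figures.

PV^γ = const ⇒ γ = ln(P₂/P₁) / ln(V₁/V₂).
γ = ln(11.8/0.357) / ln(8.66/0.71) = 1.399.

γ ≈ 1.40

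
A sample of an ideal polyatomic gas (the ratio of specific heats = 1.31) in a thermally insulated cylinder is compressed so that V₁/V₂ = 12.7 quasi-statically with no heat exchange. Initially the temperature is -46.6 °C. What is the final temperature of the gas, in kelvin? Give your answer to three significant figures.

T₂ ≈ 498 K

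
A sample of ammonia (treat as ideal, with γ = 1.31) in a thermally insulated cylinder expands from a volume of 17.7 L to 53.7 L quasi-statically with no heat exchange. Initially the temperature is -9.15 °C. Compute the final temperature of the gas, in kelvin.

Adiabatic: T₁V₁^(γ−1) = T₂V₂^(γ−1) ⇒ T₂ = T₁ (V₁/V₂)^(γ−1).
T₁ = -9.15 °C = 264 K.
T₂ = 264 × (17.7/53.7)^(0.31) = 187.1 K.

T₂ ≈ 187 K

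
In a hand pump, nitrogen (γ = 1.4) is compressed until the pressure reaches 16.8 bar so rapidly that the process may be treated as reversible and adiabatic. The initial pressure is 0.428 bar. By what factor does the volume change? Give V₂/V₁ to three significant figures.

From PV^γ = const, V₂/V₁ = (P₁/P₂)^(1/γ).
V₂/V₁ = (0.428/16.8)^(0.714) = 0.0727.

V₂/V₁ ≈ 0.0727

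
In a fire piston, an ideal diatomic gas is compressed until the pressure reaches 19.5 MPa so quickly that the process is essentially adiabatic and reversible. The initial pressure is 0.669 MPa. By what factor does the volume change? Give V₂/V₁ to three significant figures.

From PV^γ = const, V₂/V₁ = (P₁/P₂)^(1/γ).
For a diatomic ideal gas γ = 7/5.
V₂/V₁ = (0.669/19.5)^(5/7) = 0.08992.

V₂/V₁ ≈ 0.0899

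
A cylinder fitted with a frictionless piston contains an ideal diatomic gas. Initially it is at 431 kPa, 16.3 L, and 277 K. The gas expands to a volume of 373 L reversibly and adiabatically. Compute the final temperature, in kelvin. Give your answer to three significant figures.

Adiabatic: T₁V₁^(γ−1) = T₂V₂^(γ−1) ⇒ T₂ = T₁ (V₁/V₂)^(γ−1).
γ = 7/5 for a diatomic ideal gas.
T₂ = 277 × (16.3/373)^(2/5) = 79.19 K.

T₂ ≈ 79.2 K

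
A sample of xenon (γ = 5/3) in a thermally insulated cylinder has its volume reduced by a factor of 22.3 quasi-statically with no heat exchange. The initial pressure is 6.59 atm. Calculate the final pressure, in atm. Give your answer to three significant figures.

P₂ ≈ 1160 atm

Since PV^γ is constant along a reversible adiabat, P₂ = P₁ (V₁/V₂)^γ.
P₂ = 6.59 × 22.3^(5/3) = 1164 atm.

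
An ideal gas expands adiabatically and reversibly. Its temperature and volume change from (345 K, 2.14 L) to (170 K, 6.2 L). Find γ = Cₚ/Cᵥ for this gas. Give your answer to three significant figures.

γ ≈ 1.67

TV^(γ−1) = const ⇒ γ − 1 = ln(T₂/T₁) / ln(V₁/V₂).
γ = 1 + ln(170/345) / ln(2.14/6.2) = 1.665.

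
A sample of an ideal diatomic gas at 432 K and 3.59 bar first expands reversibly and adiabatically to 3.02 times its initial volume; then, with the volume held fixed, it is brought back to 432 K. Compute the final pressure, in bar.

P₃ ≈ 1.19 bar

For a diatomic ideal gas γ = 7/5.
Adiabatic step (PV^γ = const): P₂ = 3.59×(1/3.02)^(7/5) = 0.764 bar; T₂ = 432×(1/3.02)^(2/5) = 277.6 K.
Isochoric: P₃ = P₂(T₃/T₂) = 0.764 × (432/277.6) = 1.189 bar.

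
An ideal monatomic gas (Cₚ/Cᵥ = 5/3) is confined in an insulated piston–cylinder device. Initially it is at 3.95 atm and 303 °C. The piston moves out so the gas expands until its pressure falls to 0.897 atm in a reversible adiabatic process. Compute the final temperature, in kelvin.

Adiabatic: T₂/T₁ = (P₂/P₁)^((γ−1)/γ).
T₁ = 303 °C = 576.1 K.
T₂ = 576.1 × (0.897/3.95)^(2/5) = 318.4 K.

T₂ ≈ 318 K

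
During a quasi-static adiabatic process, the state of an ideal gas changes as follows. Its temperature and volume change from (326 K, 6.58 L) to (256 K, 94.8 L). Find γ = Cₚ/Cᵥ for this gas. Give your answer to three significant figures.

TV^(γ−1) = const ⇒ γ − 1 = ln(T₂/T₁) / ln(V₁/V₂).
γ = 1 + ln(256/326) / ln(6.58/94.8) = 1.091.

γ ≈ 1.09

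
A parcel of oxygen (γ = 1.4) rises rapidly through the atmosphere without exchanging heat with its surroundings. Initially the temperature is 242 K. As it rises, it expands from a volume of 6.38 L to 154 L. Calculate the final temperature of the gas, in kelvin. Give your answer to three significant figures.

Adiabatic: T₁V₁^(γ−1) = T₂V₂^(γ−1) ⇒ T₂ = T₁ (V₁/V₂)^(γ−1).
T₂ = 242 × (6.38/154)^(0.4) = 67.72 K.

T₂ ≈ 67.7 K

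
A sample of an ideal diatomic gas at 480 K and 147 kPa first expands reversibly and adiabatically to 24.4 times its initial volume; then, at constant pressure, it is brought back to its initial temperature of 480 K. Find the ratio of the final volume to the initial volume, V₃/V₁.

For a diatomic ideal gas γ = 7/5.
Adiabatic step: V₂/V₁ = 24.4; T₂ = T₁·(1/24.4)^(2/5) = 133.7 K.
Isobaric step: V₃/V₂ = T₃/T₂ = 480/133.7.
V₃/V₁ = (V₂/V₁)(V₃/V₂) = 24.4 × (480/133.7) = 87.57.

V₃/V₁ ≈ 87.6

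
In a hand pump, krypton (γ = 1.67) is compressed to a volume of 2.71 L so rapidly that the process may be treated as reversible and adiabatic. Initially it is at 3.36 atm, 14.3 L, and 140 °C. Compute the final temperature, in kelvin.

For a reversible adiabat TV^(γ−1) is constant, so T₂ = T₁ (V₁/V₂)^(γ−1).
T₁ = 140 °C = 413.1 K.
T₂ = 413.1 × (14.3/2.71)^(0.67) = 1259 K.

T₂ ≈ 1260 K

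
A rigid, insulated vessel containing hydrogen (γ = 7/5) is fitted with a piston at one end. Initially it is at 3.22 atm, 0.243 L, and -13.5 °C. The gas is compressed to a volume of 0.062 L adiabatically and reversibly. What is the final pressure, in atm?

P₂ ≈ 21.8 atm

Since PV^γ is constant along a reversible adiabat, P₂ = P₁ (V₁/V₂)^γ.
P₂ = 3.22 × (0.243/0.062)^(7/5) = 21.79 atm.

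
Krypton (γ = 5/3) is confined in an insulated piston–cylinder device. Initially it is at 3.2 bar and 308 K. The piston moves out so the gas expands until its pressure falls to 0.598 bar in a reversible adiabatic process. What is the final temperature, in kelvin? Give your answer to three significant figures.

Adiabatic: T₂/T₁ = (P₂/P₁)^((γ−1)/γ).
T₂ = 308 × (0.598/3.2)^(2/5) = 157.5 K.

T₂ ≈ 157 K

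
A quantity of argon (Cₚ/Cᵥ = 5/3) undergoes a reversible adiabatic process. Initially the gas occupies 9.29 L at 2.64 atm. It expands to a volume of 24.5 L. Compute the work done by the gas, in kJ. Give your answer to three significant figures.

W ≈ 1.77 kJ

P₂ = P₁(V₁/V₂)^γ = 2.64×(9.29/24.5)^(5/3) = 0.5244 atm.
For a reversible adiabat, W_by_gas = (P₁V₁ − P₂V₂)/(γ−1).
W_by = (267500×0.00929 − 53140×0.0245) / (2/3) = 1775 J.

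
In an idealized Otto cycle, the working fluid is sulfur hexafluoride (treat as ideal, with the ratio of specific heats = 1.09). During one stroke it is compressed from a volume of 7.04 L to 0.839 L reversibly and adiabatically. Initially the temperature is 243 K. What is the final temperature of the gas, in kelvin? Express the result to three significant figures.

T₂ ≈ 294 K

Adiabatic: T₁V₁^(γ−1) = T₂V₂^(γ−1) ⇒ T₂ = T₁ (V₁/V₂)^(γ−1).
T₂ = 243 × (7.04/0.839)^(0.09) = 294.3 K.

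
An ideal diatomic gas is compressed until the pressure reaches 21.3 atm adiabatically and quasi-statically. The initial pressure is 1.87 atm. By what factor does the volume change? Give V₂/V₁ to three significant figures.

From PV^γ = const, V₂/V₁ = (P₁/P₂)^(1/γ).
For a diatomic ideal gas γ = 7/5.
V₂/V₁ = (1.87/21.3)^(5/7) = 0.1759.

V₂/V₁ ≈ 0.176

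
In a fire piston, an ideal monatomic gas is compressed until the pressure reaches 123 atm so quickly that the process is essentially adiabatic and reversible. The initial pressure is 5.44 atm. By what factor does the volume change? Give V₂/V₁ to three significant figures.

V₂/V₁ ≈ 0.154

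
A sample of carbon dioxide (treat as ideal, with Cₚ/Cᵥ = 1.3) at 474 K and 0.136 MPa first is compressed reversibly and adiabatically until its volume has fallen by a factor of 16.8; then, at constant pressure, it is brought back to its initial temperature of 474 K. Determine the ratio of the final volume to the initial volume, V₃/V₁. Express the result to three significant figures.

Adiabatic step: V₂/V₁ = 0.05952; T₂ = T₁·16.8^(0.3) = 1105 K.
Isobaric step: V₃/V₂ = T₃/T₂ = 474/1105.
V₃/V₁ = (V₂/V₁)(V₃/V₂) = 0.05952 × (474/1105) = 0.02553.

V₃/V₁ ≈ 0.0255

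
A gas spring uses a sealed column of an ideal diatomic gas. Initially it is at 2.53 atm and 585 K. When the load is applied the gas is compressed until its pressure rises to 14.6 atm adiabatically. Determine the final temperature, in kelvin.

T₂ ≈ 965 K

Adiabatic: T₂/T₁ = (P₂/P₁)^((γ−1)/γ).
For a diatomic ideal gas γ = 7/5, so (γ−1)/γ = 2/7.
T₂ = 585 × (14.6/2.53)^(2/7) = 965.3 K.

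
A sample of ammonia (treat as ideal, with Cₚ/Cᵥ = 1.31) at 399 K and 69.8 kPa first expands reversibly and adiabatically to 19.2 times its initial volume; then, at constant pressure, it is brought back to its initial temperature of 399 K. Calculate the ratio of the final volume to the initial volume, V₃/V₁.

V₃/V₁ ≈ 48.0

Adiabatic step: V₂/V₁ = 19.2; T₂ = T₁·(1/19.2)^(0.31) = 159.6 K.
Isobaric step: V₃/V₂ = T₃/T₂ = 399/159.6.
V₃/V₁ = (V₂/V₁)(V₃/V₂) = 19.2 × (399/159.6) = 47.99.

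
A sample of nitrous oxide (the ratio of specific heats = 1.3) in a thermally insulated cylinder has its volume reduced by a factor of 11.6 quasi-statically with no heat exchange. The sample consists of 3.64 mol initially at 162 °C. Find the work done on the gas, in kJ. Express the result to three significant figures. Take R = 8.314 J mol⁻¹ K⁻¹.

W ≈ 47.7 kJ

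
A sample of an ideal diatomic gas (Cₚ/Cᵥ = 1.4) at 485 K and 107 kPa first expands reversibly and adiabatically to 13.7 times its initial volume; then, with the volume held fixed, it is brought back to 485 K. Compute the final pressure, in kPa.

Adiabatic step (PV^γ = const): P₂ = 107×(1/13.7)^(1.4) = 2.741 kPa; T₂ = 485×(1/13.7)^(0.4) = 170.2 K.
Isochoric: P₃ = P₂(T₃/T₂) = 2.741 × (485/170.2) = 7.81 kPa.

P₃ ≈ 7.81 kPa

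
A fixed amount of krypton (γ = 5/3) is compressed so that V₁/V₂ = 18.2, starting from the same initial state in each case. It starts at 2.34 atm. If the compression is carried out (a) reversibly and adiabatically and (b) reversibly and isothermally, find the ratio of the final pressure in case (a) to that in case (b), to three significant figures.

Isothermal: P_b = P₁(V₁/V₂) = 2.34×18.2.
Adiabatic: P_a = P₁(V₁/V₂)^γ = 2.34×18.2^(5/3).
P_a/P_b = (V₁/V₂)^(γ−1) = 18.2^(2/3) = 6.919.

P_adiabatic / P_isothermal ≈ 6.92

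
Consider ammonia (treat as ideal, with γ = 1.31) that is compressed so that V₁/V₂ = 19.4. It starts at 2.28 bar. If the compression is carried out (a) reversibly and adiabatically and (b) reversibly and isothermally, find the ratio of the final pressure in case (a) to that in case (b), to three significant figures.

P_adiabatic / P_isothermal ≈ 2.51

Isothermal: P_b = P₁(V₁/V₂) = 2.28×19.4.
Adiabatic: P_a = P₁(V₁/V₂)^γ = 2.28×19.4^(1.31).
P_a/P_b = (V₁/V₂)^(γ−1) = 19.4^(0.31) = 2.507.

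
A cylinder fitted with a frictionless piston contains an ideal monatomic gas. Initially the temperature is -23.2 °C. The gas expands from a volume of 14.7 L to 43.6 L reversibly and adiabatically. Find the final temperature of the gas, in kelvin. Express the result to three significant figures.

Adiabatic: T₁V₁^(γ−1) = T₂V₂^(γ−1) ⇒ T₂ = T₁ (V₁/V₂)^(γ−1).
For a monatomic ideal gas γ = 5/3, so γ−1 = 2/3.
T₁ = -23.2 °C = 249.9 K.
T₂ = 249.9 × (14.7/43.6)^(2/3) = 121.1 K.

T₂ ≈ 121 K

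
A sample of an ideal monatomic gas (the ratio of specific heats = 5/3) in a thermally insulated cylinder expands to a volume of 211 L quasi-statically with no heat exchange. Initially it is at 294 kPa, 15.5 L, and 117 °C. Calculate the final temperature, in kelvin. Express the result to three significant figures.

T₂ ≈ 68.4 K

Adiabatic: T₁V₁^(γ−1) = T₂V₂^(γ−1) ⇒ T₂ = T₁ (V₁/V₂)^(γ−1).
T₁ = 117 °C = 390.1 K.
T₂ = 390.1 × (15.5/211)^(2/3) = 68.43 K.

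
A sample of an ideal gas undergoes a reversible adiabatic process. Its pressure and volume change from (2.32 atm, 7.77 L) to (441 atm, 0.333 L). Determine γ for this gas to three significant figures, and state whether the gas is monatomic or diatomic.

γ ≈ 1.67; monatomic

PV^γ = const ⇒ γ = ln(P₂/P₁) / ln(V₁/V₂).
γ = ln(441/2.32) / ln(7.77/0.333) = 1.666.
γ ≈ 1.67 is close to 5/3, so the gas is monatomic.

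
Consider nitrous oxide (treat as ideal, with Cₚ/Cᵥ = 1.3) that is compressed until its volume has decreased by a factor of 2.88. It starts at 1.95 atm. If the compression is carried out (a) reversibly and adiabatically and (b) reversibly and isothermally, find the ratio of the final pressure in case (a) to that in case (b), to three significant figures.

Isothermal: P_b = P₁(V₁/V₂) = 1.95×2.88.
Adiabatic: P_a = P₁(V₁/V₂)^γ = 1.95×2.88^(1.3).
P_a/P_b = (V₁/V₂)^(γ−1) = 2.88^(0.3) = 1.373.

P_adiabatic / P_isothermal ≈ 1.37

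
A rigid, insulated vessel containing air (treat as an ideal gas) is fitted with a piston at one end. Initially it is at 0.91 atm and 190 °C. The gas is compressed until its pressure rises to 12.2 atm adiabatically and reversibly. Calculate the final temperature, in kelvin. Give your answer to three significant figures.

T₂ ≈ 972 K

Adiabatic: T₂/T₁ = (P₂/P₁)^((γ−1)/γ).
For a diatomic ideal gas γ = 7/5, so (γ−1)/γ = 2/7.
T₁ = 190 °C = 463.1 K.
T₂ = 463.1 × (12.2/0.91)^(2/7) = 972.3 K.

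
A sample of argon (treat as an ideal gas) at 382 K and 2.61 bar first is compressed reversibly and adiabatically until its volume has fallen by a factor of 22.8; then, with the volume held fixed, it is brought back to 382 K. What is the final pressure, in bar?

For a monatomic ideal gas γ = 5/3.
Adiabatic step (PV^γ = const): P₂ = 2.61×22.8^(5/3) = 478.5 bar; T₂ = 382×22.8^(2/3) = 3072 K.
Isochoric: P₃ = P₂(T₃/T₂) = 478.5 × (382/3072) = 59.51 bar.

P₃ ≈ 59.5 bar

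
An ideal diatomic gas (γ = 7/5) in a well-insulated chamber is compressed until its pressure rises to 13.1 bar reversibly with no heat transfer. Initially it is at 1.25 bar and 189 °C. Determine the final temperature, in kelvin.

T₂ ≈ 904 K

Along an adiabat T P^((1−γ)/γ) is constant, so T₂ = T₁ (P₂/P₁)^((γ−1)/γ).
T₁ = 189 °C = 462.1 K.
T₂ = 462.1 × (13.1/1.25)^(2/7) = 904.3 K.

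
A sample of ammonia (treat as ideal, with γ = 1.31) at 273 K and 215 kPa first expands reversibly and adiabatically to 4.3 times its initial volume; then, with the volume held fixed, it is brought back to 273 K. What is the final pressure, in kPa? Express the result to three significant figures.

Adiabatic step (PV^γ = const): P₂ = 215×(1/4.3)^(1.31) = 31.81 kPa; T₂ = 273×(1/4.3)^(0.31) = 173.7 K.
Isochoric: P₃ = P₂(T₃/T₂) = 31.81 × (273/173.7) = 50 kPa.

P₃ ≈ 50.0 kPa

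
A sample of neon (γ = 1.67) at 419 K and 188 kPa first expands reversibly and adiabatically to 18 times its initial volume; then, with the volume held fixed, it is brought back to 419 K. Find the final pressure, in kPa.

P₃ ≈ 10.4 kPa

Adiabatic step (PV^γ = const): P₂ = 188×(1/18)^(1.67) = 1.506 kPa; T₂ = 419×(1/18)^(0.67) = 60.42 K.
Isochoric: P₃ = P₂(T₃/T₂) = 1.506 × (419/60.42) = 10.44 kPa.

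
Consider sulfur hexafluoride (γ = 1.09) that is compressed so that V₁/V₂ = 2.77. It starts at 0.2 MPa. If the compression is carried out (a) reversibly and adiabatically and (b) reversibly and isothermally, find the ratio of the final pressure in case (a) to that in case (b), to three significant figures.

P_adiabatic / P_isothermal ≈ 1.10

Isothermal: P_b = P₁(V₁/V₂) = 0.2×2.77.
Adiabatic: P_a = P₁(V₁/V₂)^γ = 0.2×2.77^(1.09).
P_a/P_b = (V₁/V₂)^(γ−1) = 2.77^(0.09) = 1.096.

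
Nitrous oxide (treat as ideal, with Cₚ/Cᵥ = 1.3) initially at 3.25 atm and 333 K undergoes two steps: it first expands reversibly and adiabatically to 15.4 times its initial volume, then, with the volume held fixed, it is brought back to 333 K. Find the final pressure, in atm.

Adiabatic step (PV^γ = const): P₂ = 3.25×(1/15.4)^(1.3) = 0.09292 atm; T₂ = 333×(1/15.4)^(0.3) = 146.6 K.
Isochoric: P₃ = P₂(T₃/T₂) = 0.09292 × (333/146.6) = 0.211 atm.

P₃ ≈ 0.211 atm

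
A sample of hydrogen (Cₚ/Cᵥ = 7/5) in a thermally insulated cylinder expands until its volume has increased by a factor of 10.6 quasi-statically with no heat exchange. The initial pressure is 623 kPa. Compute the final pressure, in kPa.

Adiabatic: P₁V₁^γ = P₂V₂^γ ⇒ P₂ = P₁ (V₁/V₂)^γ.
P₂ = 623 × (1/10.6)^(7/5) = 22.86 kPa.

P₂ ≈ 22.9 kPa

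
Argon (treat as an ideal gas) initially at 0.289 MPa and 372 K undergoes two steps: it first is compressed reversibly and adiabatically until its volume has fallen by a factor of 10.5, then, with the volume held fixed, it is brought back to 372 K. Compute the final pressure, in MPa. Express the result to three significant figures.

For a monatomic ideal gas γ = 5/3.
Adiabatic step (PV^γ = const): P₂ = 0.289×10.5^(5/3) = 14.55 MPa; T₂ = 372×10.5^(2/3) = 1784 K.
Isochoric: P₃ = P₂(T₃/T₂) = 14.55 × (372/1784) = 3.034 MPa.

P₃ ≈ 3.03 MPa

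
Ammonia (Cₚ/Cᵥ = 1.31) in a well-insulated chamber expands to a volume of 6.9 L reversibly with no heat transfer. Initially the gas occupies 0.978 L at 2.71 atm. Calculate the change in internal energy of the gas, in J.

ΔU ≈ -394 J

P₂ = P₁(V₁/V₂)^γ = 2.71×(0.978/6.9)^(1.31) = 0.2096 atm.
For a reversible adiabat, W_by_gas = (P₁V₁ − P₂V₂)/(γ−1).
W_by = (274600×0.000978 − 21240×0.0069) / (0.31) = 393.5 J.
Q = 0 ⇒ ΔU = −W_by = -393.5 J.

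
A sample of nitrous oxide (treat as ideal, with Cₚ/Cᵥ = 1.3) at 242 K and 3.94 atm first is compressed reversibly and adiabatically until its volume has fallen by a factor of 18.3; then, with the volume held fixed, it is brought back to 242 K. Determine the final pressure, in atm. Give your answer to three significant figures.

Adiabatic step (PV^γ = const): P₂ = 3.94×18.3^(1.3) = 172.5 atm; T₂ = 242×18.3^(0.3) = 578.8 K.
Isochoric: P₃ = P₂(T₃/T₂) = 172.5 × (242/578.8) = 72.1 atm.

P₃ ≈ 72.1 atm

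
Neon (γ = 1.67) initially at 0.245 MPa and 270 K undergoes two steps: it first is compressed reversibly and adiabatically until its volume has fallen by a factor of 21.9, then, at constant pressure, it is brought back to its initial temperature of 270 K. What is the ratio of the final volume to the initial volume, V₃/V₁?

V₃/V₁ ≈ 0.00577

Adiabatic step: V₂/V₁ = 0.04566; T₂ = T₁·21.9^(0.67) = 2135 K.
Isobaric step: V₃/V₂ = T₃/T₂ = 270/2135.
V₃/V₁ = (V₂/V₁)(V₃/V₂) = 0.04566 × (270/2135) = 0.005774.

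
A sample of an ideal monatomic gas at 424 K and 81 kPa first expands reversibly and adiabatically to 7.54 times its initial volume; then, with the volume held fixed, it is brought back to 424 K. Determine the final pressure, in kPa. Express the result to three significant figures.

P₃ ≈ 10.7 kPa

For a monatomic ideal gas γ = 5/3.
Adiabatic step (PV^γ = const): P₂ = 81×(1/7.54)^(5/3) = 2.794 kPa; T₂ = 424×(1/7.54)^(2/3) = 110.3 K.
Isochoric: P₃ = P₂(T₃/T₂) = 2.794 × (424/110.3) = 10.74 kPa.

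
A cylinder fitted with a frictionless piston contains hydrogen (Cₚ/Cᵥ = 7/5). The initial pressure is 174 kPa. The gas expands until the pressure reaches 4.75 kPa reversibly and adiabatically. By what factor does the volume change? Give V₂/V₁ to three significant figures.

From PV^γ = const, V₂/V₁ = (P₁/P₂)^(1/γ).
V₂/V₁ = (174/4.75)^(5/7) = 13.09.

V₂/V₁ ≈ 13.1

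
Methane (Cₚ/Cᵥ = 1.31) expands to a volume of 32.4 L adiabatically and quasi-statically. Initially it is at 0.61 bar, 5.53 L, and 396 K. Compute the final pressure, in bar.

P₂ ≈ 0.0602 bar

Since PV^γ is constant along a reversible adiabat, P₂ = P₁ (V₁/V₂)^γ.
P₂ = 0.61 × (5.53/32.4)^(1.31) = 0.06018 bar.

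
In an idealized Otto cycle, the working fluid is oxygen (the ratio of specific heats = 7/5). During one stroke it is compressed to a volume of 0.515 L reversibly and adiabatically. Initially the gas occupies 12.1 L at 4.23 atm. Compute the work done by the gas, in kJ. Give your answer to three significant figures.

W ≈ -32.9 kJ

P₂ = P₁(V₁/V₂)^γ = 4.23×(12.1/0.515)^(7/5) = 351.3 atm.
For a reversible adiabat, W_by_gas = (P₁V₁ − P₂V₂)/(γ−1).
W_by = (428600×0.0121 − 3.56×10^7×0.000515) / (2/5) = -32870 J.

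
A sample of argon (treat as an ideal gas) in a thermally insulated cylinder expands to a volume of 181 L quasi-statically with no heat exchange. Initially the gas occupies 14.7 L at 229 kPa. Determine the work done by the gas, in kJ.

γ = 5/3 for a monatomic ideal gas.
P₂ = P₁(V₁/V₂)^γ = 229×(14.7/181)^(5/3) = 3.488 kPa.
For a reversible adiabat, W_by_gas = (P₁V₁ − P₂V₂)/(γ−1).
W_by = (229000×0.0147 − 3488×0.181) / (2/3) = 4102 J.

W ≈ 4.10 kJ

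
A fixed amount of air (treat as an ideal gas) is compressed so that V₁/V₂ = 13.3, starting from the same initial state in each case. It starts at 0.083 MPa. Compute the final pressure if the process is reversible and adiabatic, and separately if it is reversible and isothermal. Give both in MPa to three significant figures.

adiabatic: 3.11 MPa; isothermal: 1.10 MPa

For a diatomic ideal gas γ = 7/5.
Isothermal: P₂ = P₁(V₁/V₂) = 0.083×13.3 = 1.104 MPa.
Adiabatic: P₂ = P₁(V₁/V₂)^γ = 0.083×13.3^(7/5) = 3.108 MPa.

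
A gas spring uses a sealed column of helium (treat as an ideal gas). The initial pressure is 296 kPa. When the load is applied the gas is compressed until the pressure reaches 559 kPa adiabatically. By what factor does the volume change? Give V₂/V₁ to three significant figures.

V₂/V₁ ≈ 0.683

From PV^γ = const, V₂/V₁ = (P₁/P₂)^(1/γ).
For a monatomic ideal gas γ = 5/3.
V₂/V₁ = (296/559)^(3/5) = 0.6829.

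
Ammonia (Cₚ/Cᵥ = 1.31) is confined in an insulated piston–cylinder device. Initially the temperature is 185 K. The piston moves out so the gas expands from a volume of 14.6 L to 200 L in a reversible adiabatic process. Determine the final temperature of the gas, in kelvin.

T₂ ≈ 82.2 K

Adiabatic: T₁V₁^(γ−1) = T₂V₂^(γ−1) ⇒ T₂ = T₁ (V₁/V₂)^(γ−1).
T₂ = 185 × (14.6/200)^(0.31) = 82.19 K.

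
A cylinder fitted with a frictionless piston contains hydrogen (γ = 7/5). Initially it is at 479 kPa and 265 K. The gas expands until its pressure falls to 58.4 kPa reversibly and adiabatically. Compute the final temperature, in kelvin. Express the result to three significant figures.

Along an adiabat T P^((1−γ)/γ) is constant, so T₂ = T₁ (P₂/P₁)^((γ−1)/γ).
T₂ = 265 × (58.4/479)^(2/7) = 145.3 K.

T₂ ≈ 145 K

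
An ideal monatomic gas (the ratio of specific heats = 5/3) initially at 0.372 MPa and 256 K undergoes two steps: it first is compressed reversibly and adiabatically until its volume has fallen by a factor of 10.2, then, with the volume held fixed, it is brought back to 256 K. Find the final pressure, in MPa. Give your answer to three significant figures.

Adiabatic step (PV^γ = const): P₂ = 0.372×10.2^(5/3) = 17.85 MPa; T₂ = 256×10.2^(2/3) = 1204 K.
Isochoric: P₃ = P₂(T₃/T₂) = 17.85 × (256/1204) = 3.794 MPa.

P₃ ≈ 3.79 MPa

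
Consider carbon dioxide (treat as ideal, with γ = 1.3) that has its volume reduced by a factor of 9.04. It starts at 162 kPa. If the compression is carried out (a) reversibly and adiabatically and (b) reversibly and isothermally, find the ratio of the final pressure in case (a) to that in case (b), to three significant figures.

P_adiabatic / P_isothermal ≈ 1.94

Isothermal: P_b = P₁(V₁/V₂) = 162×9.04.
Adiabatic: P_a = P₁(V₁/V₂)^γ = 162×9.04^(1.3).
P_a/P_b = (V₁/V₂)^(γ−1) = 9.04^(0.3) = 1.936.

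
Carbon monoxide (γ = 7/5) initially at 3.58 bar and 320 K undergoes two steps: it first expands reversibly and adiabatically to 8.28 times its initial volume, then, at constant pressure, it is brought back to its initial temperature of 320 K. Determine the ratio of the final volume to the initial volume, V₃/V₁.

V₃/V₁ ≈ 19.3

Adiabatic step: V₂/V₁ = 8.28; T₂ = T₁·(1/8.28)^(2/5) = 137.4 K.
Isobaric step: V₃/V₂ = T₃/T₂ = 320/137.4.
V₃/V₁ = (V₂/V₁)(V₃/V₂) = 8.28 × (320/137.4) = 19.29.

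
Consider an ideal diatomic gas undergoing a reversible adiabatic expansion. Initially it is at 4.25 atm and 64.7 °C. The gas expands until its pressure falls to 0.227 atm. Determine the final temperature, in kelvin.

Along an adiabat T P^((1−γ)/γ) is constant, so T₂ = T₁ (P₂/P₁)^((γ−1)/γ).
For a diatomic ideal gas γ = 7/5, so (γ−1)/γ = 2/7.
T₁ = 64.7 °C = 337.8 K.
T₂ = 337.8 × (0.227/4.25)^(2/7) = 146.3 K.

T₂ ≈ 146 K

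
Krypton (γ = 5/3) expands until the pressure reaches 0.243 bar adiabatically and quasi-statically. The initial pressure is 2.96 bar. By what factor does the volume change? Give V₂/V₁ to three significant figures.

V₂/V₁ ≈ 4.48

From PV^γ = const, V₂/V₁ = (P₁/P₂)^(1/γ).
V₂/V₁ = (2.96/0.243)^(3/5) = 4.481.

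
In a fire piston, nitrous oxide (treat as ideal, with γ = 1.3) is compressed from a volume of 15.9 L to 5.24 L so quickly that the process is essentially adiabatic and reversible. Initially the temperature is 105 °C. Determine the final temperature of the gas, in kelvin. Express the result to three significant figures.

Adiabatic: T₁V₁^(γ−1) = T₂V₂^(γ−1) ⇒ T₂ = T₁ (V₁/V₂)^(γ−1).
T₁ = 105 °C = 378.1 K.
T₂ = 378.1 × (15.9/5.24)^(0.3) = 527.6 K.

T₂ ≈ 528 K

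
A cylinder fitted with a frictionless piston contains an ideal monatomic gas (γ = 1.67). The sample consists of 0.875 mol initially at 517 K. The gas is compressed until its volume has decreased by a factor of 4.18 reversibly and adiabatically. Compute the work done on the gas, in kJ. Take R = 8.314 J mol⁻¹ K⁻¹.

W ≈ 9.02 kJ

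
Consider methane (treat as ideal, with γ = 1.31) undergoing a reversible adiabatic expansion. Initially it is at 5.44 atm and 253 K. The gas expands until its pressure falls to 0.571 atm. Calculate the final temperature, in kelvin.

Along an adiabat T P^((1−γ)/γ) is constant, so T₂ = T₁ (P₂/P₁)^((γ−1)/γ).
T₂ = 253 × (0.571/5.44)^(0.237) = 148.4 K.

T₂ ≈ 148 K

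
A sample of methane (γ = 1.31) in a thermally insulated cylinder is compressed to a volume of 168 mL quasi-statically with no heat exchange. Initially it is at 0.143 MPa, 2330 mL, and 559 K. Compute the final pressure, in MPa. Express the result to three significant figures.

P₂ ≈ 4.48 MPa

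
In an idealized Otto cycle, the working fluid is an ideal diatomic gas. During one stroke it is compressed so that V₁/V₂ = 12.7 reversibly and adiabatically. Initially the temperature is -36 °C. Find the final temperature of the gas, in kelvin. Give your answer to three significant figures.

T₂ ≈ 655 K

Adiabatic: T₁V₁^(γ−1) = T₂V₂^(γ−1) ⇒ T₂ = T₁ (V₁/V₂)^(γ−1).
For a diatomic ideal gas γ = 7/5, so γ−1 = 2/5.
T₁ = -36 °C = 237.1 K.
T₂ = 237.1 × 12.7^(2/5) = 655.5 K.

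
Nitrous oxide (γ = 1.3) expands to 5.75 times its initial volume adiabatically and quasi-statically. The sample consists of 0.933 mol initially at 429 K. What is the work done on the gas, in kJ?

W ≈ -4.53 kJ

Adiabatic: T₁V₁^(γ−1) = T₂V₂^(γ−1) ⇒ T₂ = T₁ (V₁/V₂)^(γ−1).
T₂ = 429 × (1/5.75)^(0.3) = 253.8 K.
Q = 0, so ΔU = W_on_gas = nCᵥΔT with Cᵥ = R/(γ−1) = 27.71 J/(mol·K).
ΔU = 0.933 × 27.71 × (253.8 − 429) = -4529 J.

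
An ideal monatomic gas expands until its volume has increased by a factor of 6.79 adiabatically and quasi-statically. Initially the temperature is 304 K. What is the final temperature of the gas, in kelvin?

For a reversible adiabat TV^(γ−1) is constant, so T₂ = T₁ (V₁/V₂)^(γ−1).
For a monatomic ideal gas γ = 5/3, so γ−1 = 2/3.
T₂ = 304 × (1/6.79)^(2/3) = 84.78 K.

T₂ ≈ 84.8 K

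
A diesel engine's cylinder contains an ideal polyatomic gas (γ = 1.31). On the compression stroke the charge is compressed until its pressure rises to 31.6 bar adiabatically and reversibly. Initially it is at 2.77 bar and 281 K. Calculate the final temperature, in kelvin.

Adiabatic: T₂/T₁ = (P₂/P₁)^((γ−1)/γ).
T₂ = 281 × (31.6/2.77)^(0.237) = 499.9 K.

T₂ ≈ 500 K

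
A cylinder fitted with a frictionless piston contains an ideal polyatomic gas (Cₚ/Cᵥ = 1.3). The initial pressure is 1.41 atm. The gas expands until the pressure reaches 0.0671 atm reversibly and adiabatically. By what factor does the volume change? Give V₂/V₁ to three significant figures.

V₂/V₁ ≈ 10.4

From PV^γ = const, V₂/V₁ = (P₁/P₂)^(1/γ).
V₂/V₁ = (1.41/0.0671)^(0.769) = 10.41.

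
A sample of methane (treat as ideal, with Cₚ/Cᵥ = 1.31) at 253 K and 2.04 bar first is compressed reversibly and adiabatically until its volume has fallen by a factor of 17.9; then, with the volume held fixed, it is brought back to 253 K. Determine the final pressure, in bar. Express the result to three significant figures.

P₃ ≈ 36.5 bar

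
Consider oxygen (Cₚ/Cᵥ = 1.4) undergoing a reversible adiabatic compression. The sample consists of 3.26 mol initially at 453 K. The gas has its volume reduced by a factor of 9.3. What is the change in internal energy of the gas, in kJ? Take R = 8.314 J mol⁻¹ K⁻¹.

Adiabatic: T₁V₁^(γ−1) = T₂V₂^(γ−1) ⇒ T₂ = T₁ (V₁/V₂)^(γ−1).
T₂ = 453 × 9.3^(0.4) = 1105 K.
Q = 0, so ΔU = W_on_gas = nCᵥΔT with Cᵥ = R/(γ−1) = 20.79 J/(mol·K).
ΔU = 3.26 × 20.79 × (1105 − 453) = 44200 J.

ΔU ≈ 44.2 kJ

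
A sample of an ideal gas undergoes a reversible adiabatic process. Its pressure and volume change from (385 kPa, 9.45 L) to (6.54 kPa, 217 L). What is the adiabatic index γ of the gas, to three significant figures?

γ ≈ 1.30

PV^γ = const ⇒ γ = ln(P₂/P₁) / ln(V₁/V₂).
γ = ln(6.54/385) / ln(9.45/217) = 1.3.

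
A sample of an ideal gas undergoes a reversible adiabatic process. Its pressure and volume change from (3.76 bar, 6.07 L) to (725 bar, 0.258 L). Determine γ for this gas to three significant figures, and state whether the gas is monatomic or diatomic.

γ ≈ 1.67; monatomic

PV^γ = const ⇒ γ = ln(P₂/P₁) / ln(V₁/V₂).
γ = ln(725/3.76) / ln(6.07/0.258) = 1.666.
γ ≈ 1.67 is close to 5/3, so the gas is monatomic.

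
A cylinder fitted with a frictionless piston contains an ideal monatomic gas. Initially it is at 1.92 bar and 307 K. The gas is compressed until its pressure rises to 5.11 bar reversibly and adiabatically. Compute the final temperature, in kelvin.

T₂ ≈ 454 K

Adiabatic: T₂/T₁ = (P₂/P₁)^((γ−1)/γ).
For a monatomic ideal gas γ = 5/3, so (γ−1)/γ = 2/5.
T₂ = 307 × (5.11/1.92)^(2/5) = 454.1 K.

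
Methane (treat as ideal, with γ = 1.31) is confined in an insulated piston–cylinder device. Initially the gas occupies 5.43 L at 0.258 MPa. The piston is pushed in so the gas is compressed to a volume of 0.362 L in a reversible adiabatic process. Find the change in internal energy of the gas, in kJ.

P₂ = P₁(V₁/V₂)^γ = 0.258×(5.43/0.362)^(1.31) = 8.96 MPa.
For a reversible adiabat, W_by_gas = (P₁V₁ − P₂V₂)/(γ−1).
W_by = (258000×0.00543 − 8.96×10^6×0.000362) / (0.31) = -5944 J.
Q = 0 ⇒ ΔU = −W_by = 5944 J.

ΔU ≈ 5.94 kJ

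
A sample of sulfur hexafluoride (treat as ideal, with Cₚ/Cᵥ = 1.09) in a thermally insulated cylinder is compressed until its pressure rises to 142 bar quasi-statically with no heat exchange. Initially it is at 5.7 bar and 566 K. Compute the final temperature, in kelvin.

T₂ ≈ 738 K

Adiabatic: T₂/T₁ = (P₂/P₁)^((γ−1)/γ).
T₂ = 566 × (142/5.7)^(0.0826) = 738.1 K.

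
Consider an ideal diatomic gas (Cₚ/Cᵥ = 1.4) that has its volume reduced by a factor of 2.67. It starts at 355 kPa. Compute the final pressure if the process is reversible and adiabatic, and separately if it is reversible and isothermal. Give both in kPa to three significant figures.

adiabatic: 1400 kPa; isothermal: 948 kPa

Isothermal: P₂ = P₁(V₁/V₂) = 355×2.67 = 947.9 kPa.
Adiabatic: P₂ = P₁(V₁/V₂)^γ = 355×2.67^(1.4) = 1404 kPa.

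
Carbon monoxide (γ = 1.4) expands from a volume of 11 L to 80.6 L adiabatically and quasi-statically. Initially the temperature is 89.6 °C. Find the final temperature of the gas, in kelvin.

T₂ ≈ 164 K

For a reversible adiabat TV^(γ−1) is constant, so T₂ = T₁ (V₁/V₂)^(γ−1).
T₁ = 89.6 °C = 362.8 K.
T₂ = 362.8 × (11/80.6)^(0.4) = 163.5 K.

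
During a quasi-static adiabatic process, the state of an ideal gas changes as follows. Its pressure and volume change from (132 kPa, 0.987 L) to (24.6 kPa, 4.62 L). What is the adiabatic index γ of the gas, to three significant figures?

PV^γ = const ⇒ γ = ln(P₂/P₁) / ln(V₁/V₂).
γ = ln(24.6/132) / ln(0.987/4.62) = 1.088.

γ ≈ 1.09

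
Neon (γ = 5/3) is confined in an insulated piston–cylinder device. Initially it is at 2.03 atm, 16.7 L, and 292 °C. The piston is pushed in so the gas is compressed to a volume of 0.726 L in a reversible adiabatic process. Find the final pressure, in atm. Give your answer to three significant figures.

Since PV^γ is constant along a reversible adiabat, P₂ = P₁ (V₁/V₂)^γ.
P₂ = 2.03 × (16.7/0.726)^(5/3) = 377.7 atm.

P₂ ≈ 378 atm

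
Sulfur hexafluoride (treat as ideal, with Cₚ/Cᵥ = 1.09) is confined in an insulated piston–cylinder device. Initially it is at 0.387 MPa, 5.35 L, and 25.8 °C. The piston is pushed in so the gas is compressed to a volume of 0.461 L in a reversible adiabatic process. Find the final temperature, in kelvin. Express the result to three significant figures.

T₂ ≈ 373 K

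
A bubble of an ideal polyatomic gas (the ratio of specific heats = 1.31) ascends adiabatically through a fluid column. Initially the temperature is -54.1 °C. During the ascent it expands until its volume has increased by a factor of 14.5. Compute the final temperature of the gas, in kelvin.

T₂ ≈ 95.6 K

For a reversible adiabat TV^(γ−1) is constant, so T₂ = T₁ (V₁/V₂)^(γ−1).
T₁ = -54.1 °C = 219 K.
T₂ = 219 × (1/14.5)^(0.31) = 95.61 K.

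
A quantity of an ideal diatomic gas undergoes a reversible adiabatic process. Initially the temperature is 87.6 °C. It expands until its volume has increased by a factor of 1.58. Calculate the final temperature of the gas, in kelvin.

For a reversible adiabat TV^(γ−1) is constant, so T₂ = T₁ (V₁/V₂)^(γ−1).
For a diatomic ideal gas γ = 7/5, so γ−1 = 2/5.
T₁ = 87.6 °C = 360.8 K.
T₂ = 360.8 × (1/1.58)^(2/5) = 300.4 K.

T₂ ≈ 300 K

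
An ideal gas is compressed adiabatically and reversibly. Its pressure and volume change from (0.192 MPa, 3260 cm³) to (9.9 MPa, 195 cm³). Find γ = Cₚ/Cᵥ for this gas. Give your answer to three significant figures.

γ ≈ 1.40

PV^γ = const ⇒ γ = ln(P₂/P₁) / ln(V₁/V₂).
γ = ln(9.9/0.192) / ln(3260/195) = 1.4.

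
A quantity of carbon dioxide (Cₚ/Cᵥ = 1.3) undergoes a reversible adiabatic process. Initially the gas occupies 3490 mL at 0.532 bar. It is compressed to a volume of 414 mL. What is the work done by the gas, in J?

P₂ = P₁(V₁/V₂)^γ = 0.532×(3490/414)^(1.3) = 8.501 bar.
For a reversible adiabat, W_by_gas = (P₁V₁ − P₂V₂)/(γ−1).
W_by = (53200×0.00349 − 850100×0.000414) / (0.3) = -554.3 J.

W ≈ -554 J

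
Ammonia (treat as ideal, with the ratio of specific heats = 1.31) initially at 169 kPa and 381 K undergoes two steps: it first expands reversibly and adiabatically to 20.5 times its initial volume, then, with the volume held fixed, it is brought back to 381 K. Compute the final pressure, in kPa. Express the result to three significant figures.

P₃ ≈ 8.24 kPa

Adiabatic step (PV^γ = const): P₂ = 169×(1/20.5)^(1.31) = 3.232 kPa; T₂ = 381×(1/20.5)^(0.31) = 149.4 K.
Isochoric: P₃ = P₂(T₃/T₂) = 3.232 × (381/149.4) = 8.244 kPa.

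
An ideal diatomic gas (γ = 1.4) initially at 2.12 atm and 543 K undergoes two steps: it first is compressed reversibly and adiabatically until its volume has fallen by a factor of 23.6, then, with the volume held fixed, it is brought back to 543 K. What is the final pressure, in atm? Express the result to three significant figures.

Adiabatic step (PV^γ = const): P₂ = 2.12×23.6^(1.4) = 177.2 atm; T₂ = 543×23.6^(0.4) = 1923 K.
Isochoric: P₃ = P₂(T₃/T₂) = 177.2 × (543/1923) = 50.03 atm.

P₃ ≈ 50.0 atm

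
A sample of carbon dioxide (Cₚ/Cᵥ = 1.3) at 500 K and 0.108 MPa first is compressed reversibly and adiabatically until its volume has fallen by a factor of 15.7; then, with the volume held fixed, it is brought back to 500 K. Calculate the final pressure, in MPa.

P₃ ≈ 1.70 MPa

Adiabatic step (PV^γ = const): P₂ = 0.108×15.7^(1.3) = 3.873 MPa; T₂ = 500×15.7^(0.3) = 1142 K.
Isochoric: P₃ = P₂(T₃/T₂) = 3.873 × (500/1142) = 1.696 MPa.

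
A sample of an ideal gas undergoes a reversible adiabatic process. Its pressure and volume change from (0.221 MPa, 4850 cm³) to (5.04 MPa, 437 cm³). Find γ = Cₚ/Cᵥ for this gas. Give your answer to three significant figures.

PV^γ = const ⇒ γ = ln(P₂/P₁) / ln(V₁/V₂).
γ = ln(5.04/0.221) / ln(4850/437) = 1.299.

γ ≈ 1.30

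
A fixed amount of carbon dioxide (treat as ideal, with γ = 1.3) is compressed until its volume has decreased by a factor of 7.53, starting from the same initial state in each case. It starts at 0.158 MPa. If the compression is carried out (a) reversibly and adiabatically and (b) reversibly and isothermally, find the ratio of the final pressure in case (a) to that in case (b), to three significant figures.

P_adiabatic / P_isothermal ≈ 1.83

Isothermal: P_b = P₁(V₁/V₂) = 0.158×7.53.
Adiabatic: P_a = P₁(V₁/V₂)^γ = 0.158×7.53^(1.3).
P_a/P_b = (V₁/V₂)^(γ−1) = 7.53^(0.3) = 1.832.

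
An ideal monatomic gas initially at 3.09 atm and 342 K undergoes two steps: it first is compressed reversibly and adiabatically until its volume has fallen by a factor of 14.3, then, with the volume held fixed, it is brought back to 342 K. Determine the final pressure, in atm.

For a monatomic ideal gas γ = 5/3.
Adiabatic step (PV^γ = const): P₂ = 3.09×14.3^(5/3) = 260.3 atm; T₂ = 342×14.3^(2/3) = 2015 K.
Isochoric: P₃ = P₂(T₃/T₂) = 260.3 × (342/2015) = 44.19 atm.

P₃ ≈ 44.2 atm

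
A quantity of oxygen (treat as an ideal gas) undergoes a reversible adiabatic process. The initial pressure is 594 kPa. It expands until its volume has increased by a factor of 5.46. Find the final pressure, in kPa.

P₂ ≈ 55.2 kPa

Since PV^γ is constant along a reversible adiabat, P₂ = P₁ (V₁/V₂)^γ.
For a diatomic ideal gas γ = 7/5.
P₂ = 594 × (1/5.46)^(7/5) = 55.17 kPa.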